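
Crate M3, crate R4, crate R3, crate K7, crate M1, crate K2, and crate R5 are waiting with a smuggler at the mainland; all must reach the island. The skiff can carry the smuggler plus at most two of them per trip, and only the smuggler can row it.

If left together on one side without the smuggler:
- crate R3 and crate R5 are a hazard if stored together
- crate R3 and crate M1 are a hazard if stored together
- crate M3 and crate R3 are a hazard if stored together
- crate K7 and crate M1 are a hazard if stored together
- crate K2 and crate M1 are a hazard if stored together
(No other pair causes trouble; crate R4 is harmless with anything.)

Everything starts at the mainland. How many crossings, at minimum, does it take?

9

Counting alone: the smuggler can take at most 2 across per trip to the island, so moving all 7 needs at least 4 loaded trips out, with a return between consecutive ones — at least 7 crossings.
The safety rule pushes this higher. Following every safe sequence of crossings, the most of the 7 that can be at the island as the skiff arrives there on crossing 7 is 6 — never all 7.
So no plan with fewer than 9 crossings exists, and this one achieves 9:
1. Smuggler goes to the island with crate M1 and crate R3.
2. Smuggler goes back to the mainland with crate R3.
3. Smuggler goes to the island with crate M3 and crate R3.
4. Smuggler goes back to the mainland with crate R3.
5. Smuggler goes to the island with crate R4 and crate R5.
6. Smuggler goes back to the mainland alone.
7. Smuggler goes to the island with crate K2 and crate K7.
8. Smuggler goes back to the mainland with crate M1.
9. Smuggler goes to the island with crate M1 and crate R3.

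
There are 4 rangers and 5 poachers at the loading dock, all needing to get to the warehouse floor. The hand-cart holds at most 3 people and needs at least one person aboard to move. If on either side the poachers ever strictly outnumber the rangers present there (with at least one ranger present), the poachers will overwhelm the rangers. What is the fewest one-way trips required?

impossible

The poachers already outnumber the rangers at the loading dock before anyone moves, so the starting position itself is disallowed.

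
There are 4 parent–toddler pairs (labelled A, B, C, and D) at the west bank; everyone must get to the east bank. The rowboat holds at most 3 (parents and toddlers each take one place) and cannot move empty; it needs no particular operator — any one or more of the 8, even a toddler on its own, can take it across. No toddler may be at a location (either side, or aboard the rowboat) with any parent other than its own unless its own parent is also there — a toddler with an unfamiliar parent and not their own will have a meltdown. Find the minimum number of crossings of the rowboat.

9

Counting alone: each trip to the east bank takes at most 3 across and each return brings at least 1 back, so after t trips out (and t−1 returns) at most 3t − (t−1) of the 8 are across; that first reaches 8 at t = 4, so at least 7 crossings are needed.
The safety rule pushes this higher. Following every safe sequence of crossings, the most of the 8 that can be at the east bank as the rowboat arrives there on crossing 7 is 7 — never all 8.
So no plan with fewer than 9 crossings exists, and this one achieves 9:
1. parent A and toddler A cross → the east bank.
2. parent A crosses ← the west bank.
3. parent A, parent B, and toddler B cross → the east bank.
4. parent A and toddler A cross ← the west bank.
5. parent A, parent C, and parent D cross → the east bank.
6. toddler B crosses ← the west bank.
7. toddler A and toddler B cross → the east bank.
8. toddler A crosses ← the west bank.
9. toddler A, toddler C, and toddler D cross → the east bank.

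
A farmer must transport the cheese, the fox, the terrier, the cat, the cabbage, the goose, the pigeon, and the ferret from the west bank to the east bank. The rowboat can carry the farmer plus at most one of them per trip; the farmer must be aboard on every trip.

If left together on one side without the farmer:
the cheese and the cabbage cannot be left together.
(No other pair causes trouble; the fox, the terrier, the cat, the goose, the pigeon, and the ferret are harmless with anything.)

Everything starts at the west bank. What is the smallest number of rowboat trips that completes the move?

Counting alone: the farmer can take at most 1 across per trip to the east bank, so moving all 8 needs at least 8 loaded trips out, with a return between consecutive ones — at least 15 crossings.
The plan below uses exactly 15 crossings, so it is optimal:
1. Farmer goes to the east bank with the cheese.
2. Farmer goes back to the west bank alone.
3. Farmer goes to the east bank with the fox.
4. Farmer goes back to the west bank alone.
5. Farmer goes to the east bank with the terrier.
6. Farmer goes back to the west bank alone.
7. Farmer goes to the east bank with the cat.
8. Farmer goes back to the west bank alone.
9. Farmer goes to the east bank with the goose.
10. Farmer goes back to the west bank alone.
11. Farmer goes to the east bank with the pigeon.
12. Farmer goes back to the west bank alone.
13. Farmer goes to the east bank with the ferret.
14. Farmer goes back to the west bank alone.
15. Farmer goes to the east bank with the cabbage.

15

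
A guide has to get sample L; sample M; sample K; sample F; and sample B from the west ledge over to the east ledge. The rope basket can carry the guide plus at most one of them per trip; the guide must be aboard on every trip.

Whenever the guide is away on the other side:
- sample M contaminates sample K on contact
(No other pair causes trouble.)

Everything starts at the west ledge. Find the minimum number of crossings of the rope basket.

9

Counting alone: the guide can take at most 1 across per trip to the east ledge, so moving all 5 needs at least 5 loaded trips out, with a return between consecutive ones — at least 9 crossings.
The plan below uses exactly 9 crossings, so it is optimal:
1. Guide goes to the east ledge with sample M.
2. Guide goes back to the west ledge alone.
3. Guide goes to the east ledge with sample L.
4. Guide goes back to the west ledge alone.
5. Guide goes to the east ledge with sample F.
6. Guide goes back to the west ledge alone.
7. Guide goes to the east ledge with sample B.
8. Guide goes back to the west ledge alone.
9. Guide goes to the east ledge with sample K.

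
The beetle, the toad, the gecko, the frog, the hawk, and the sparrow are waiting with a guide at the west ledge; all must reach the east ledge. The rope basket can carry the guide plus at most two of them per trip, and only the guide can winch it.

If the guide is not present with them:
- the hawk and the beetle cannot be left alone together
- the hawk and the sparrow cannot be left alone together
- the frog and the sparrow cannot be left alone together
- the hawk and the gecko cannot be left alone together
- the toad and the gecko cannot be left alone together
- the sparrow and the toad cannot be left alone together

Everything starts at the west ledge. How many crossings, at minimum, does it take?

Whatever the first load, the items left behind include a forbidden pair without the guide. No opening move is safe, so no plan exists.

impossible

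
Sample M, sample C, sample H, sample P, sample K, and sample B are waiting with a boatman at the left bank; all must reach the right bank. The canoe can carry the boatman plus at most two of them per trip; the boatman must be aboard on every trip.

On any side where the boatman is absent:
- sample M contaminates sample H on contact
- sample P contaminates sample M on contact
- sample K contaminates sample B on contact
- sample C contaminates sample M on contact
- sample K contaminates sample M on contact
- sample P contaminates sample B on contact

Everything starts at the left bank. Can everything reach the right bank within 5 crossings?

Counting alone: the boatman can take at most 2 across per trip to the right bank, so moving all 6 needs at least 3 loaded trips out, with a return between consecutive ones — at least 5 crossings.
The safety rule pushes this higher. Following every safe sequence of crossings, the most of the 6 that can be at the right bank as the canoe arrives there on crossing 5 is 5 — never all 6.
So the move cannot be finished within 5 crossings. (The shortest complete plan takes 7:)
1. Boatman goes to the right bank with sample B and sample M.  [the left bank: sample C, sample H, sample K, sample P | the right bank: sample B, sample M]
2. Boatman goes back to the left bank alone.  [the left bank: sample C, sample H, sample K, sample P | the right bank: sample B, sample M]
3. Boatman goes to the right bank with sample C and sample H.  [the left bank: sample K, sample P | the right bank: sample B, sample C, sample H, sample M]
4. Boatman goes back to the left bank with sample M.  [the left bank: sample K, sample M, sample P | the right bank: sample B, sample C, sample H]
5. Boatman goes to the right bank with sample K and sample P.  [the left bank: sample M | the right bank: sample B, sample C, sample H, sample K, sample P]
6. Boatman goes back to the left bank with sample B.  [the left bank: sample B, sample M | the right bank: sample C, sample H, sample K, sample P]
7. Boatman goes to the right bank with sample B and sample M.  [the left bank: — | the right bank: sample B, sample C, sample H, sample K, sample M, sample P]

No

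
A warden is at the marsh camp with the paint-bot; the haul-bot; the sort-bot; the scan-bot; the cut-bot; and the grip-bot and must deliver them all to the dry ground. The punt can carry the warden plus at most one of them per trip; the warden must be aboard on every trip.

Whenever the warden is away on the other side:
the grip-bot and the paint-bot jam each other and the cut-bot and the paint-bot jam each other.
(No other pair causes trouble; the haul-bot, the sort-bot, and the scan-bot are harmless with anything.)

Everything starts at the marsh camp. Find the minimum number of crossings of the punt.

13

Counting alone: the warden can take at most 1 across per trip to the dry ground, so moving all 6 needs at least 6 loaded trips out, with a return between consecutive ones — at least 11 crossings.
The safety rule pushes this higher. Following every safe sequence of crossings, the most of the 6 that can be at the dry ground as the punt arrives there on crossing 11 is 5 — never all 6.
So no plan with fewer than 13 crossings exists, and this one achieves 13:
1. Warden goes to the dry ground with the paint-bot.
2. Warden goes back to the marsh camp alone.
3. Warden goes to the dry ground with the haul-bot.
4. Warden goes back to the marsh camp alone.
5. Warden goes to the dry ground with the sort-bot.
6. Warden goes back to the marsh camp alone.
7. Warden goes to the dry ground with the scan-bot.
8. Warden goes back to the marsh camp alone.
9. Warden goes to the dry ground with the cut-bot.
10. Warden goes back to the marsh camp with the paint-bot.
11. Warden goes to the dry ground with the grip-bot.
12. Warden goes back to the marsh camp alone.
13. Warden goes to the dry ground with the paint-bot.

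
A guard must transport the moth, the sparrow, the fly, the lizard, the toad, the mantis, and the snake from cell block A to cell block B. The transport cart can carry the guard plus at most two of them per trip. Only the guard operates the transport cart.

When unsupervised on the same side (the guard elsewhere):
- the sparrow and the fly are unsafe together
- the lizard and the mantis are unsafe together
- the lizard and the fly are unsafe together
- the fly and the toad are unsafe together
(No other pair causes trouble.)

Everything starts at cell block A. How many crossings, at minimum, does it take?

Counting alone: the guard can take at most 2 across per trip to cell block B, so moving all 7 needs at least 4 loaded trips out, with a return between consecutive ones — at least 7 crossings.
The plan below uses exactly 7 crossings, so it is optimal:
1. Guard goes to cell block B with the fly and the lizard.
2. Guard goes back to cell block A with the fly.
3. Guard goes to cell block B with the sparrow and the toad.
4. Guard goes back to cell block A alone.
5. Guard goes to cell block B with the moth and the snake.
6. Guard goes back to cell block A alone.
7. Guard goes to cell block B with the fly and the mantis.

7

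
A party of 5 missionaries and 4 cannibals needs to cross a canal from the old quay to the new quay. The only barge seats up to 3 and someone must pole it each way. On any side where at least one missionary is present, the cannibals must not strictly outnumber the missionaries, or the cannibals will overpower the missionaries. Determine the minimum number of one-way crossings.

Counting alone: each trip to the new quay takes at most 3 across and each return brings at least 1 back, so after t trips out (and t−1 returns) at most 3t − (t−1) of the 9 are across; that first reaches 9 at t = 4, so at least 7 crossings are needed.
The plan below uses exactly 7 crossings, so it is optimal:
1. 3 cannibals → the new quay.  (the old quay: 5M 1C; the new quay: 0M 3C)
2. 1 cannibal ← the old quay.  (the old quay: 5M 2C; the new quay: 0M 2C)
3. 3 missionaries → the new quay.  (the old quay: 2M 2C; the new quay: 3M 2C)
4. 1 missionary ← the old quay.  (the old quay: 3M 2C; the new quay: 2M 2C)
5. 2 missionaries and 1 cannibal → the new quay.  (the old quay: 1M 1C; the new quay: 4M 3C)
6. 1 missionary ← the old quay.  (the old quay: 2M 1C; the new quay: 3M 3C)
7. 2 missionaries and 1 cannibal → the new quay.  (the old quay: 0M 0C; the new quay: 5M 4C)

7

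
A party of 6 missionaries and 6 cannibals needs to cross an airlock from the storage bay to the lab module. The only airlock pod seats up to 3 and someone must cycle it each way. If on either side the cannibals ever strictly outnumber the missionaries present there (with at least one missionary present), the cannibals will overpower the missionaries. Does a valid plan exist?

No

Following every safe sequence of crossings from the start, the most of the 12 that can be at the lab module as the airlock pod arrives there on crossings 1, 3, 5 is 3, 5, 6 respectively; the best ever achieved is 6 of 12.
From crossing 7 on, no configuration arises that was not already reachable earlier: only 17 distinct safe configurations (who is on which side, and where the airlock pod is) can ever be reached, none of them has everyone across, and every continuation just revisits them. They are: 0 missionaries + 0 cannibals across (airlock pod back at the start); 0 missionaries + 1 cannibal across (airlock pod there); 0 missionaries + 1 cannibal across (airlock pod back at the start); 0 missionaries + 2 cannibals across (airlock pod there); 0 missionaries + 2 cannibals across (airlock pod back at the start); 0 missionaries + 3 cannibals across (airlock pod there); 0 missionaries + 3 cannibals across (airlock pod back at the start); 0 missionaries + 4 cannibals across (airlock pod there); 0 missionaries + 4 cannibals across (airlock pod back at the start); 0 missionaries + 5 cannibals across (airlock pod there); 0 missionaries + 5 cannibals across (airlock pod back at the start); 0 missionaries + 6 cannibals across (airlock pod there); 1 missionary + 1 cannibal across (airlock pod there); 1 missionary + 1 cannibal across (airlock pod back at the start); 2 missionaries + 2 cannibals across (airlock pod there); 2 missionaries + 2 cannibals across (airlock pod back at the start); 3 missionaries + 3 cannibals across (airlock pod there). So no valid plan exists.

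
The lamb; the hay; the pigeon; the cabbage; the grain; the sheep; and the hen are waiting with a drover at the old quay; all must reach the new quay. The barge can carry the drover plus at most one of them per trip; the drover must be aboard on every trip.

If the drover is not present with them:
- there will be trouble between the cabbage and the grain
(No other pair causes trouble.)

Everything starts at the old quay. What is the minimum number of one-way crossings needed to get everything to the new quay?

Counting alone: the drover can take at most 1 across per trip to the new quay, so moving all 7 needs at least 7 loaded trips out, with a return between consecutive ones — at least 13 crossings.
The plan below uses exactly 13 crossings, so it is optimal:
1. Drover goes to the new quay with the cabbage.
2. Drover goes back to the old quay alone.
3. Drover goes to the new quay with the lamb.
4. Drover goes back to the old quay alone.
5. Drover goes to the new quay with the hay.
6. Drover goes back to the old quay alone.
7. Drover goes to the new quay with the pigeon.
8. Drover goes back to the old quay alone.
9. Drover goes to the new quay with the sheep.
10. Drover goes back to the old quay alone.
11. Drover goes to the new quay with the hen.
12. Drover goes back to the old quay alone.
13. Drover goes to the new quay with the grain.

13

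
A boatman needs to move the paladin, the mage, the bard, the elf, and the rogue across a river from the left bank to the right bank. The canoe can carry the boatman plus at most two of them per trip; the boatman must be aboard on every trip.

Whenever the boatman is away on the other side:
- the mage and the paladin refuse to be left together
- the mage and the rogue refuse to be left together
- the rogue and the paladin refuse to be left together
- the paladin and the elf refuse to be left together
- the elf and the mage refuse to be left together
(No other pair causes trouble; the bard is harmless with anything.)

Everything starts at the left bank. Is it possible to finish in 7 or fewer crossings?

Yes

Yes — this plan uses 7 crossings (≤ 7):
1. Boatman goes to the right bank with the mage and the paladin.
2. Boatman goes back to the left bank with the paladin.
3. Boatman goes to the right bank with the bard and the paladin.
4. Boatman goes back to the left bank with the paladin.
5. Boatman goes to the right bank with the elf and the rogue.
6. Boatman goes back to the left bank with the mage.
7. Boatman goes to the right bank with the mage and the paladin.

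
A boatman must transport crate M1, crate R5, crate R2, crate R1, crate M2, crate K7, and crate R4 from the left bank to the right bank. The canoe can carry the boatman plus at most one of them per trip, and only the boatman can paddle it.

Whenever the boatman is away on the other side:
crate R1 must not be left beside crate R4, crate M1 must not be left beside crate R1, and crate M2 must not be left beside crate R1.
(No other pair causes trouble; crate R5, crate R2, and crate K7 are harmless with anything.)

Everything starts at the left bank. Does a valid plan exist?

Following every safe sequence of crossings from the start, the most of the 7 that can be at the right bank as the canoe arrives there on crossings 1, 3, 5, 7, 9 is 1, 2, 3, 4, 5 respectively; the best ever achieved is 5 of 7.
From crossing 11 on, no configuration arises that was not already reachable earlier: only 72 distinct safe configurations (who is on which side, and where the canoe is) can ever be reached, none of them has everyone across, and every continuation just revisits them. So no valid plan exists.

No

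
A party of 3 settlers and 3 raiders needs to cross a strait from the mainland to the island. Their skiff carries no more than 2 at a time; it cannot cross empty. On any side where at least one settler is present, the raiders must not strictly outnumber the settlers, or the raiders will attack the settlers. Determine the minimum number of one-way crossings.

11

Counting alone: each trip to the island takes at most 2 across and each return brings at least 1 back, so after t trips out (and t−1 returns) at most 2t − (t−1) of the 6 are across; that first reaches 6 at t = 5, so at least 9 crossings are needed.
The safety rule pushes this higher. Following every safe sequence of crossings, the most of the 6 that can be at the island as the skiff arrives there on crossing 9 is 5 — never all 6.
So no plan with fewer than 11 crossings exists, and this one achieves 11:
1. 2 raiders → the island.  (the mainland: 3S 1R; the island: 0S 2R)
2. 1 raider ← the mainland.  (the mainland: 3S 2R; the island: 0S 1R)
3. 2 raiders → the island.  (the mainland: 3S 0R; the island: 0S 3R)
4. 1 raider ← the mainland.  (the mainland: 3S 1R; the island: 0S 2R)
5. 2 settlers → the island.  (the mainland: 1S 1R; the island: 2S 2R)
6. 1 settler and 1 raider ← the mainland.  (the mainland: 2S 2R; the island: 1S 1R)
7. 2 settlers → the island.  (the mainland: 0S 2R; the island: 3S 1R)
8. 1 raider ← the mainland.  (the mainland: 0S 3R; the island: 3S 0R)
9. 2 raiders → the island.  (the mainland: 0S 1R; the island: 3S 2R)
10. 1 raider ← the mainland.  (the mainland: 0S 2R; the island: 3S 1R)
11. 2 raiders → the island.  (the mainland: 0S 0R; the island: 3S 3R)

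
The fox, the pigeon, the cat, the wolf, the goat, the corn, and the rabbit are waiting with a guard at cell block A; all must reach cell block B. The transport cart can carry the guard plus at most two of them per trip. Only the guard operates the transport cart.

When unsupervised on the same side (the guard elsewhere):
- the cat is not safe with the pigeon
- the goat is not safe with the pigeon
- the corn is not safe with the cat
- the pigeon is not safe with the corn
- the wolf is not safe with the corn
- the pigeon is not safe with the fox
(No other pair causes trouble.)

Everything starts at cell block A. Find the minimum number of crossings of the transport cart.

11

Counting alone: the guard can take at most 2 across per trip to cell block B, so moving all 7 needs at least 4 loaded trips out, with a return between consecutive ones — at least 7 crossings.
The safety rule pushes this higher. Following every safe sequence of crossings, the most of the 7 that can be at cell block B as the transport cart arrives there on crossings 7, 9 is 5, 6 respectively — never all 7.
So no plan with fewer than 11 crossings exists, and this one achieves 11:
1. Guard goes to cell block B with the corn and the pigeon.
2. Guard goes back to cell block A with the pigeon.
3. Guard goes to cell block B with the fox and the pigeon.
4. Guard goes back to cell block A with the pigeon.
5. Guard goes to cell block B with the goat and the pigeon.
6. Guard goes back to cell block A with the pigeon.
7. Guard goes to cell block B with the pigeon and the rabbit.
8. Guard goes back to cell block A with the pigeon.
9. Guard goes to cell block B with the cat and the wolf.
10. Guard goes back to cell block A with the corn.
11. Guard goes to cell block B with the corn and the pigeon.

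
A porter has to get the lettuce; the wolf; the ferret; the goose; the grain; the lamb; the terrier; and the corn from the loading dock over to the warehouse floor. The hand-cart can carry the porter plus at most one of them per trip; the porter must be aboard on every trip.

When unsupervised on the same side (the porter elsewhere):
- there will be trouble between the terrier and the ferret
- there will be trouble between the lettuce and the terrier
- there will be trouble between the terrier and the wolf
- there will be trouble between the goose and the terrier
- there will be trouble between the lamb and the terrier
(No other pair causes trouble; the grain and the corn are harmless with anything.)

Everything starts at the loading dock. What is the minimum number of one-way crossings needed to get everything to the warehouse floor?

impossible

Following every safe sequence of crossings from the start, the most of the 8 that can be at the warehouse floor as the hand-cart arrives there on crossings 1, 3, 5, 7 is 1, 2, 3, 4 respectively; the best ever achieved is 4 of 8.
From crossing 9 on, no configuration arises that was not already reachable earlier: only 52 distinct safe configurations (who is on which side, and where the hand-cart is) can ever be reached, none of them has everyone across, and every continuation just revisits them. So no valid plan exists.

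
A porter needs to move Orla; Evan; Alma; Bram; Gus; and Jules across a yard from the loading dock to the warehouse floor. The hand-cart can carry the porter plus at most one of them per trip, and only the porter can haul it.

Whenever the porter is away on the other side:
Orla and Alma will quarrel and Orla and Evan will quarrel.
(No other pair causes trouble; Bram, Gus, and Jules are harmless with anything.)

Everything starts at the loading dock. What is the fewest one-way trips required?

13

Counting alone: the porter can take at most 1 across per trip to the warehouse floor, so moving all 6 needs at least 6 loaded trips out, with a return between consecutive ones — at least 11 crossings.
The safety rule pushes this higher. Following every safe sequence of crossings, the most of the 6 that can be at the warehouse floor as the hand-cart arrives there on crossing 11 is 5 — never all 6.
So no plan with fewer than 13 crossings exists, and this one achieves 13:
1. Porter goes to the warehouse floor with Orla.  [the loading dock: Alma, Bram, Evan, Gus, Jules | the warehouse floor: Orla]
2. Porter goes back to the loading dock alone.  [the loading dock: Alma, Bram, Evan, Gus, Jules | the warehouse floor: Orla]
3. Porter goes to the warehouse floor with Evan.  [the loading dock: Alma, Bram, Gus, Jules | the warehouse floor: Evan, Orla]
4. Porter goes back to the loading dock with Orla.  [the loading dock: Alma, Bram, Gus, Jules, Orla | the warehouse floor: Evan]
5. Porter goes to the warehouse floor with Alma.  [the loading dock: Bram, Gus, Jules, Orla | the warehouse floor: Alma, Evan]
6. Porter goes back to the loading dock alone.  [the loading dock: Bram, Gus, Jules, Orla | the warehouse floor: Alma, Evan]
7. Porter goes to the warehouse floor with Bram.  [the loading dock: Gus, Jules, Orla | the warehouse floor: Alma, Bram, Evan]
8. Porter goes back to the loading dock alone.  [the loading dock: Gus, Jules, Orla | the warehouse floor: Alma, Bram, Evan]
9. Porter goes to the warehouse floor with Gus.  [the loading dock: Jules, Orla | the warehouse floor: Alma, Bram, Evan, Gus]
10. Porter goes back to the loading dock alone.  [the loading dock: Jules, Orla | the warehouse floor: Alma, Bram, Evan, Gus]
11. Porter goes to the warehouse floor with Jules.  [the loading dock: Orla | the warehouse floor: Alma, Bram, Evan, Gus, Jules]
12. Porter goes back to the loading dock alone.  [the loading dock: Orla | the warehouse floor: Alma, Bram, Evan, Gus, Jules]
13. Porter goes to the warehouse floor with Orla.  [the loading dock: — | the warehouse floor: Alma, Bram, Evan, Gus, Jules, Orla]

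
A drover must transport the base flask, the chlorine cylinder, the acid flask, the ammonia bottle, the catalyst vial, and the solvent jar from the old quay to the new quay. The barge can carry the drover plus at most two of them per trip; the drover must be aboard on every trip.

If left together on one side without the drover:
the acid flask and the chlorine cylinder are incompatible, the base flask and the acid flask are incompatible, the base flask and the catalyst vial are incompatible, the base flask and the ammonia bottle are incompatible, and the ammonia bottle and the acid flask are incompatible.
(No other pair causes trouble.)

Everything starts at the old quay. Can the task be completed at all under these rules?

Yes

1. Drover goes to the new quay with the acid flask and the base flask.  [the old quay: the ammonia bottle, the catalyst vial, the chlorine cylinder, the solvent jar | the new quay: the acid flask, the base flask]
2. Drover goes back to the old quay with the base flask.  [the old quay: the ammonia bottle, the base flask, the catalyst vial, the chlorine cylinder, the solvent jar | the new quay: the acid flask]
3. Drover goes to the new quay with the base flask and the chlorine cylinder.  [the old quay: the ammonia bottle, the catalyst vial, the solvent jar | the new quay: the acid flask, the base flask, the chlorine cylinder]
4. Drover goes back to the old quay with the acid flask.  [the old quay: the acid flask, the ammonia bottle, the catalyst vial, the solvent jar | the new quay: the base flask, the chlorine cylinder]
5. Drover goes to the new quay with the acid flask and the solvent jar.  [the old quay: the ammonia bottle, the catalyst vial | the new quay: the acid flask, the base flask, the chlorine cylinder, the solvent jar]
6. Drover goes back to the old quay with the acid flask.  [the old quay: the acid flask, the ammonia bottle, the catalyst vial | the new quay: the base flask, the chlorine cylinder, the solvent jar]
7. Drover goes to the new quay with the ammonia bottle and the catalyst vial.  [the old quay: the acid flask | the new quay: the ammonia bottle, the base flask, the catalyst vial, the chlorine cylinder, the solvent jar]
8. Drover goes back to the old quay with the base flask.  [the old quay: the acid flask, the base flask | the new quay: the ammonia bottle, the catalyst vial, the chlorine cylinder, the solvent jar]
9. Drover goes to the new quay with the acid flask and the base flask.  [the old quay: — | the new quay: the acid flask, the ammonia bottle, the base flask, the catalyst vial, the chlorine cylinder, the solvent jar]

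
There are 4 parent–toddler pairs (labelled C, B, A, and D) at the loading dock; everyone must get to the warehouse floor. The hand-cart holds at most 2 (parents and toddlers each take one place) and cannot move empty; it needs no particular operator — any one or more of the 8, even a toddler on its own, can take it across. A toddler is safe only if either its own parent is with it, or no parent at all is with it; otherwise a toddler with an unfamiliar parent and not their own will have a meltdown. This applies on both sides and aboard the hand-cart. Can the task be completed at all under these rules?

No

Following every safe sequence of crossings from the start, the most of the 8 that can be at the warehouse floor as the hand-cart arrives there on crossings 1, 3, 5 is 2, 3, 4 respectively; the best ever achieved is 4 of 8.
From crossing 7 on, no configuration arises that was not already reachable earlier: only 44 distinct safe configurations (who is on which side, and where the hand-cart is) can ever be reached, none of them has everyone across, and every continuation just revisits them. So no valid plan exists.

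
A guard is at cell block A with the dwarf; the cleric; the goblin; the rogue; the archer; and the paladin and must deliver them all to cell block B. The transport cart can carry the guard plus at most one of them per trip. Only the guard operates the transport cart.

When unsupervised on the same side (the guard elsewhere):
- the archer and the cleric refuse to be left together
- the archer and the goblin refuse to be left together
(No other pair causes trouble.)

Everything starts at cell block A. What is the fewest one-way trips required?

13

Counting alone: the guard can take at most 1 across per trip to cell block B, so moving all 6 needs at least 6 loaded trips out, with a return between consecutive ones — at least 11 crossings.
The safety rule pushes this higher. Following every safe sequence of crossings, the most of the 6 that can be at cell block B as the transport cart arrives there on crossing 11 is 5 — never all 6.
So no plan with fewer than 13 crossings exists, and this one achieves 13:
1. Guard goes to cell block B with the archer.  [cell block A: the cleric, the dwarf, the goblin, the paladin, the rogue | cell block B: the archer]
2. Guard goes back to cell block A alone.  [cell block A: the cleric, the dwarf, the goblin, the paladin, the rogue | cell block B: the archer]
3. Guard goes to cell block B with the dwarf.  [cell block A: the cleric, the goblin, the paladin, the rogue | cell block B: the archer, the dwarf]
4. Guard goes back to cell block A alone.  [cell block A: the cleric, the goblin, the paladin, the rogue | cell block B: the archer, the dwarf]
5. Guard goes to cell block B with the cleric.  [cell block A: the goblin, the paladin, the rogue | cell block B: the archer, the cleric, the dwarf]
6. Guard goes back to cell block A with the archer.  [cell block A: the archer, the goblin, the paladin, the rogue | cell block B: the cleric, the dwarf]
7. Guard goes to cell block B with the goblin.  [cell block A: the archer, the paladin, the rogue | cell block B: the cleric, the dwarf, the goblin]
8. Guard goes back to cell block A alone.  [cell block A: the archer, the paladin, the rogue | cell block B: the cleric, the dwarf, the goblin]
9. Guard goes to cell block B with the rogue.  [cell block A: the archer, the paladin | cell block B: the cleric, the dwarf, the goblin, the rogue]
10. Guard goes back to cell block A alone.  [cell block A: the archer, the paladin | cell block B: the cleric, the dwarf, the goblin, the rogue]
11. Guard goes to cell block B with the paladin.  [cell block A: the archer | cell block B: the cleric, the dwarf, the goblin, the paladin, the rogue]
12. Guard goes back to cell block A alone.  [cell block A: the archer | cell block B: the cleric, the dwarf, the goblin, the paladin, the rogue]
13. Guard goes to cell block B with the archer.  [cell block A: — | cell block B: the archer, the cleric, the dwarf, the goblin, the paladin, the rogue]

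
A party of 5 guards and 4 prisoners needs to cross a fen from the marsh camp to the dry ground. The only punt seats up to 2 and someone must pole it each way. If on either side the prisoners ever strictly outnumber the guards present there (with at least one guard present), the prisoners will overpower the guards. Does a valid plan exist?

Yes

1. 2 prisoners → the dry ground.  (the marsh camp: 5G 2P; the dry ground: 0G 2P)
2. 1 prisoner ← the marsh camp.  (the marsh camp: 5G 3P; the dry ground: 0G 1P)
3. 2 prisoners → the dry ground.  (the marsh camp: 5G 1P; the dry ground: 0G 3P)
4. 1 prisoner ← the marsh camp.  (the marsh camp: 5G 2P; the dry ground: 0G 2P)
5. 2 guards → the dry ground.  (the marsh camp: 3G 2P; the dry ground: 2G 2P)
6. 1 prisoner ← the marsh camp.  (the marsh camp: 3G 3P; the dry ground: 2G 1P)
7. 1 guard and 1 prisoner → the dry ground.  (the marsh camp: 2G 2P; the dry ground: 3G 2P)
8. 1 guard ← the marsh camp.  (the marsh camp: 3G 2P; the dry ground: 2G 2P)
9. 1 guard and 1 prisoner → the dry ground.  (the marsh camp: 2G 1P; the dry ground: 3G 3P)
10. 1 prisoner ← the marsh camp.  (the marsh camp: 2G 2P; the dry ground: 3G 2P)
11. 1 guard and 1 prisoner → the dry ground.  (the marsh camp: 1G 1P; the dry ground: 4G 3P)
12. 1 guard ← the marsh camp.  (the marsh camp: 2G 1P; the dry ground: 3G 3P)
13. 1 guard and 1 prisoner → the dry ground.  (the marsh camp: 1G 0P; the dry ground: 4G 4P)
14. 1 prisoner ← the marsh camp.  (the marsh camp: 1G 1P; the dry ground: 4G 3P)
15. 1 guard and 1 prisoner → the dry ground.  (the marsh camp: 0G 0P; the dry ground: 5G 4P)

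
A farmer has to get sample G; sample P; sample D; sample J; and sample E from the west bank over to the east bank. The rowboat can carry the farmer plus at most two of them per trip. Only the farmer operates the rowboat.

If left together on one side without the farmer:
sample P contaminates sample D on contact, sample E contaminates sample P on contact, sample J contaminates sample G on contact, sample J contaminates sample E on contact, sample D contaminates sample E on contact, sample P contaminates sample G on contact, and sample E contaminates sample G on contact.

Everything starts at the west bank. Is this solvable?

Whatever the first load, the items left behind include a forbidden pair without the farmer. No opening move is safe, so no plan exists.

No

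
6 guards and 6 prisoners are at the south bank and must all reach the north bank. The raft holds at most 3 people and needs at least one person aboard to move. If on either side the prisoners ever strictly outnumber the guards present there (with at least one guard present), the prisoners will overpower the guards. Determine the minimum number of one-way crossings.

Following every safe sequence of crossings from the start, the most of the 12 that can be at the north bank as the raft arrives there on crossings 1, 3, 5 is 3, 5, 6 respectively; the best ever achieved is 6 of 12.
From crossing 7 on, no configuration arises that was not already reachable earlier: only 17 distinct safe configurations (who is on which side, and where the raft is) can ever be reached, none of them has everyone across, and every continuation just revisits them. They are: 0 guards + 0 prisoners across (raft back at the start); 0 guards + 1 prisoner across (raft there); 0 guards + 1 prisoner across (raft back at the start); 0 guards + 2 prisoners across (raft there); 0 guards + 2 prisoners across (raft back at the start); 0 guards + 3 prisoners across (raft there); 0 guards + 3 prisoners across (raft back at the start); 0 guards + 4 prisoners across (raft there); 0 guards + 4 prisoners across (raft back at the start); 0 guards + 5 prisoners across (raft there); 0 guards + 5 prisoners across (raft back at the start); 0 guards + 6 prisoners across (raft there); 1 guard + 1 prisoner across (raft there); 1 guard + 1 prisoner across (raft back at the start); 2 guards + 2 prisoners across (raft there); 2 guards + 2 prisoners across (raft back at the start); 3 guards + 3 prisoners across (raft there). So no valid plan exists.

impossible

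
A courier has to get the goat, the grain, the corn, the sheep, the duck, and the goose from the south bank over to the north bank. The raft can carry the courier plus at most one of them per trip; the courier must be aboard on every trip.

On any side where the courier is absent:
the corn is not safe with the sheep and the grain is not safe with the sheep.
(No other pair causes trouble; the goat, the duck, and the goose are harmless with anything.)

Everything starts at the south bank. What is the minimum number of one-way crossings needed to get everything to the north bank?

13

Counting alone: the courier can take at most 1 across per trip to the north bank, so moving all 6 needs at least 6 loaded trips out, with a return between consecutive ones — at least 11 crossings.
The safety rule pushes this higher. Following every safe sequence of crossings, the most of the 6 that can be at the north bank as the raft arrives there on crossing 11 is 5 — never all 6.
So no plan with fewer than 13 crossings exists, and this one achieves 13:
1. Courier goes to the north bank with the sheep.
2. Courier goes back to the south bank alone.
3. Courier goes to the north bank with the goat.
4. Courier goes back to the south bank alone.
5. Courier goes to the north bank with the grain.
6. Courier goes back to the south bank with the sheep.
7. Courier goes to the north bank with the corn.
8. Courier goes back to the south bank alone.
9. Courier goes to the north bank with the duck.
10. Courier goes back to the south bank alone.
11. Courier goes to the north bank with the goose.
12. Courier goes back to the south bank alone.
13. Courier goes to the north bank with the sheep.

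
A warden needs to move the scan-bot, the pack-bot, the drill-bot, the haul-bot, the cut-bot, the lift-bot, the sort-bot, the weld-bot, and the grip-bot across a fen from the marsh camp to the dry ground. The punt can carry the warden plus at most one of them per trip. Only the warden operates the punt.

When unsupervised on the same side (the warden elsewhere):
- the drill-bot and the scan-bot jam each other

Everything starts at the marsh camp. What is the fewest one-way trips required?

Counting alone: the warden can take at most 1 across per trip to the dry ground, so moving all 9 needs at least 9 loaded trips out, with a return between consecutive ones — at least 17 crossings.
The plan below uses exactly 17 crossings, so it is optimal:
1. Warden goes to the dry ground with the scan-bot.
2. Warden goes back to the marsh camp alone.
3. Warden goes to the dry ground with the pack-bot.
4. Warden goes back to the marsh camp alone.
5. Warden goes to the dry ground with the haul-bot.
6. Warden goes back to the marsh camp alone.
7. Warden goes to the dry ground with the cut-bot.
8. Warden goes back to the marsh camp alone.
9. Warden goes to the dry ground with the lift-bot.
10. Warden goes back to the marsh camp alone.
11. Warden goes to the dry ground with the sort-bot.
12. Warden goes back to the marsh camp alone.
13. Warden goes to the dry ground with the weld-bot.
14. Warden goes back to the marsh camp alone.
15. Warden goes to the dry ground with the grip-bot.
16. Warden goes back to the marsh camp alone.
17. Warden goes to the dry ground with the drill-bot.

17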